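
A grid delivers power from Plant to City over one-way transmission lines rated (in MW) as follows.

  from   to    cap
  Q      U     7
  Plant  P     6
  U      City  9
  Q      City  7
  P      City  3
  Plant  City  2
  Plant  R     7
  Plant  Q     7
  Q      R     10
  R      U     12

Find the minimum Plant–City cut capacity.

19

Augment Plant→City: bottleneck 2, flow now 2.
Augment Plant→P→City: bottleneck 3, flow now 5.
Augment Plant→Q→City: bottleneck 7, flow now 12.
Augment Plant→R→U→City: bottleneck 7, flow now 19.
No augmenting path remains; maximum flow = 19.
By max-flow min-cut, the minimum cut capacity equals the max flow.
In the residual graph, reachable from Plant: {Plant, P}.
Min-cut edges: Plant→Q (7), Plant→R (7), Plant→City (2), P→City (3); capacity 7 + 7 + 2 + 3 = 19.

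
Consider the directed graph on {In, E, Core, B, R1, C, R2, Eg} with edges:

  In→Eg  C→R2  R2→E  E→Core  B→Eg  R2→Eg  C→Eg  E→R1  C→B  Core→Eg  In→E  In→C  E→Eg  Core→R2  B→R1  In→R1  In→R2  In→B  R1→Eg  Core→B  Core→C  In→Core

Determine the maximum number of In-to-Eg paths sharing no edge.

Assign every edge capacity 1; by Menger, the answer equals the max flow.
Path In→Eg (+1); total 1.
Path In→E→Eg (+1); total 2.
Path In→Core→Eg (+1); total 3.
Path In→B→Eg (+1); total 4.
Path In→R1→Eg (+1); total 5.
Path In→C→Eg (+1); total 6.
Path In→R2→Eg (+1); total 7.
No residual In→Eg path; max flow = 7.
Certifying cut of size 7: {In→B, In→C, In→Core, In→E, In→Eg, In→R1, In→R2}.

7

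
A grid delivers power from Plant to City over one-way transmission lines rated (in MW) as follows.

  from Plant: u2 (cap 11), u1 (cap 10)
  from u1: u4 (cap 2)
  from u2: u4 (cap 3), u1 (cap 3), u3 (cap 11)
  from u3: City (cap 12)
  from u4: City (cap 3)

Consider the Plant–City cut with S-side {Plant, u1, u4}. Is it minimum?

Given cut capacity: 11 + 3 = 14.
Augment Plant→u1→u4→City: bottleneck 2, flow now 2.
Augment Plant→u2→u3→City: bottleneck 11, flow now 13.
No augmenting path remains; maximum flow = 13.
In the residual graph, reachable from Plant: {Plant, u1}.
Min-cut edges: Plant→u2 (11), u1→u4 (2); capacity 11 + 2 = 13.
Cut capacity 14 exceeds the max flow 13, so it is not minimum.

No — its capacity is 14, but the minimum cut has capacity 13.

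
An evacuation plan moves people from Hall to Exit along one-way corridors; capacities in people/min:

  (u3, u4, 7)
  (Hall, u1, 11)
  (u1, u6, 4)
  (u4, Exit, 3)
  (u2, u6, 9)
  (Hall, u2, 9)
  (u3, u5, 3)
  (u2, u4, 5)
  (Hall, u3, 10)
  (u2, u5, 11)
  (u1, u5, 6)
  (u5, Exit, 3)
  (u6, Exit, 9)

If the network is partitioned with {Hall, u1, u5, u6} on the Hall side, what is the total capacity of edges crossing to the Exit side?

31

Edges leaving {Hall, u1, u5, u6}: Hall→u2 (9), Hall→u3 (10), u5→Exit (3), u6→Exit (9).
Cut capacity = 9 + 10 + 3 + 9 = 31.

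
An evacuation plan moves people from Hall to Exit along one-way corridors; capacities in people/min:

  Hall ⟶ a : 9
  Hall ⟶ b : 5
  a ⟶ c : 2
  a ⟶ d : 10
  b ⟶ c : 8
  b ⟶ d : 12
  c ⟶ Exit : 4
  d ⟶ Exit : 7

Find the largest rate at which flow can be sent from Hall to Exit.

11

Augment Hall→a→c→Exit: bottleneck 2, flow now 2.
Augment Hall→a→d→Exit: bottleneck 7, flow now 9.
Augment Hall→b→c→Exit: bottleneck 2, flow now 11.
No augmenting path remains; maximum flow = 11.
In the residual graph, reachable from Hall: {Hall, a, b, c, d}.
Min-cut edges: c→Exit (4), d→Exit (7); capacity 4 + 7 = 11.
This cut is saturated, so no flow can exceed 11.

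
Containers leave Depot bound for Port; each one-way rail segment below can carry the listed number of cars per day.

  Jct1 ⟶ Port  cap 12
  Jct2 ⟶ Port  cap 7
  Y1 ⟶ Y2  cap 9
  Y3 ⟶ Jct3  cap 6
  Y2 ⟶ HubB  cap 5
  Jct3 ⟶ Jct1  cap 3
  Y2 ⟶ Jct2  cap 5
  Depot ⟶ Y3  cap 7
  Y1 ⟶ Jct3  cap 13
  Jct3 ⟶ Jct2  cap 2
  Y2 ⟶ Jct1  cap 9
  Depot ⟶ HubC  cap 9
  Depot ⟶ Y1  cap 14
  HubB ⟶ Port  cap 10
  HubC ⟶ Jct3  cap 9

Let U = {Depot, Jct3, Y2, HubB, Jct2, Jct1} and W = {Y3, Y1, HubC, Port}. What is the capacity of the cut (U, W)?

Edges leaving {Depot, Jct3, Y2, HubB, Jct2, Jct1}: Depot→Y3 (7), Depot→Y1 (14), Depot→HubC (9), HubB→Port (10), Jct2→Port (7), Jct1→Port (12).
Cut capacity = 7 + 14 + 9 + 10 + 7 + 12 = 59.

59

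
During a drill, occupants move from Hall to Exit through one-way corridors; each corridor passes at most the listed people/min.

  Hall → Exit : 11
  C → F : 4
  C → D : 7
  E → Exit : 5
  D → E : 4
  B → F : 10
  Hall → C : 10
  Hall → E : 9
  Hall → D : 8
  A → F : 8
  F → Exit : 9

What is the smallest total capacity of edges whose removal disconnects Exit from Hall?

20

Augment Hall→Exit: bottleneck 11, flow now 11.
Augment Hall→E→Exit: bottleneck 5, flow now 16.
Augment Hall→C→F→Exit: bottleneck 4, flow now 20.
No augmenting path remains; maximum flow = 20.
By max-flow min-cut, the minimum cut capacity equals the max flow.
In the residual graph, reachable from Hall: {Hall, C, D, E}.
Min-cut edges: Hall→Exit (11), C→F (4), E→Exit (5); capacity 11 + 4 + 5 = 20.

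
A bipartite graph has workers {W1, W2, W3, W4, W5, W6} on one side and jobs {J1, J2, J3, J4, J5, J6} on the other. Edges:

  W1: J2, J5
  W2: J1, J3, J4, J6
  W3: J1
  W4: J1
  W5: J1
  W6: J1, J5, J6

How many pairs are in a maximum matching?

Unit-capacity flow: source→left, listed edges, right→sink; max matching = max flow.
Augmenting path W1→J2 (+1); matched 1.
Augmenting path W2→J1 (+1); matched 2.
Augmenting path W6→J5 (+1); matched 3.
Augmenting path W3→J1→W2→J3 (+1); matched 4.
No augmenting path remains; maximum matching = 4.
König certificate: {W1, W2, W6, J1} is a vertex cover of size 4 (every listed pair touches it), so no matching can be larger.

4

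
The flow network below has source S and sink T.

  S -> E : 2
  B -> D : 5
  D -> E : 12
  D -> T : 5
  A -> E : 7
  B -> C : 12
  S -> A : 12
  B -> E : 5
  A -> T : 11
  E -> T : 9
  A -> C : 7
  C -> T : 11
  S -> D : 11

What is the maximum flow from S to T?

25

Augment S→A→T: bottleneck 11, flow now 11.
Augment S→D→T: bottleneck 5, flow now 16.
Augment S→E→T: bottleneck 2, flow now 18.
Augment S→A→C→T: bottleneck 1, flow now 19.
Augment S→D→E→T: bottleneck 6, flow now 25.
No augmenting path remains; maximum flow = 25.
In the residual graph, reachable from S: {S}.
Min-cut edges: S→A (12), S→D (11), S→E (2); capacity 12 + 11 + 2 = 25.
This cut is saturated, so no flow can exceed 25.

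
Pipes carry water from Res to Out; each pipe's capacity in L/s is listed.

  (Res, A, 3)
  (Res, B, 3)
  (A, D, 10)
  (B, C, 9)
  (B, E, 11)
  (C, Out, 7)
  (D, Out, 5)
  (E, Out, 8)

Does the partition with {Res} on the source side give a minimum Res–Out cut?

Given cut capacity: 3 + 3 = 6.
Augment Res→A→D→Out: bottleneck 3, flow now 3.
Augment Res→B→C→Out: bottleneck 3, flow now 6.
No augmenting path remains; maximum flow = 6.
Cut capacity 6 equals the max flow, so it is a minimum cut.

Yes — it is a minimum cut (capacity 6).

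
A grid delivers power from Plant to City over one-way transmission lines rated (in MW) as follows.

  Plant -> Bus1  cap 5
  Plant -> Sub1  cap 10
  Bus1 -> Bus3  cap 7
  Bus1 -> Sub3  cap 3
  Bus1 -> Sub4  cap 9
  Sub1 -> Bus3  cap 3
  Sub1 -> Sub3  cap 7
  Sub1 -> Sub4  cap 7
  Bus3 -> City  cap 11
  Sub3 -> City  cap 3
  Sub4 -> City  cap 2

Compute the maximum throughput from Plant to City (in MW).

13

Augment Plant→Bus1→Bus3→City: bottleneck 5, flow now 5.
Augment Plant→Sub1→Bus3→City: bottleneck 3, flow now 8.
Augment Plant→Sub1→Sub3→City: bottleneck 3, flow now 11.
Augment Plant→Sub1→Sub4→City: bottleneck 2, flow now 13.
No augmenting path remains; maximum flow = 13.
In the residual graph, reachable from Plant: {Plant, Sub1, Sub3, Sub4}.
Min-cut edges: Plant→Bus1 (5), Sub1→Bus3 (3), Sub3→City (3), Sub4→City (2); capacity 5 + 3 + 3 + 2 = 13.
This cut is saturated, so no flow can exceed 13.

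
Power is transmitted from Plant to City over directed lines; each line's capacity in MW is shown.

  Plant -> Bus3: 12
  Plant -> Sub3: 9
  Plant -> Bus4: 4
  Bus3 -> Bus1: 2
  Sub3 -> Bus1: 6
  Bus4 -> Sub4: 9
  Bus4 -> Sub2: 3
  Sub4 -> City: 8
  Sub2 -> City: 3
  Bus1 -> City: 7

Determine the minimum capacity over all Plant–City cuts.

Augment Plant→Bus3→Bus1→City: bottleneck 2, flow now 2.
Augment Plant→Sub3→Bus1→City: bottleneck 5, flow now 7.
Augment Plant→Bus4→Sub4→City: bottleneck 4, flow now 11.
No augmenting path remains; maximum flow = 11.
By max-flow min-cut, the minimum cut capacity equals the max flow.
In the residual graph, reachable from Plant: {Plant, Bus3, Sub3, Bus1}.
Min-cut edges: Plant→Bus4 (4), Bus1→City (7); capacity 4 + 7 = 11.

11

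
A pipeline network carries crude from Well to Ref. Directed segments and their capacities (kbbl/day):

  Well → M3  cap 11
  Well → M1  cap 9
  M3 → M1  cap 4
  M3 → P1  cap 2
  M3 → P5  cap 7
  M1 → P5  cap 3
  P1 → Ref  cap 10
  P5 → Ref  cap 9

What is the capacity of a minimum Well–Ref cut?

Augment Well→M3→P1→Ref: bottleneck 2, flow now 2.
Augment Well→M3→P5→Ref: bottleneck 7, flow now 9.
Augment Well→M1→P5→Ref: bottleneck 2, flow now 11.
No augmenting path remains; maximum flow = 11.
By max-flow min-cut, the minimum cut capacity equals the max flow.
In the residual graph, reachable from Well: {Well, M3, M1, P5}.
Min-cut edges: M3→P1 (2), P5→Ref (9); capacity 2 + 9 = 11.

11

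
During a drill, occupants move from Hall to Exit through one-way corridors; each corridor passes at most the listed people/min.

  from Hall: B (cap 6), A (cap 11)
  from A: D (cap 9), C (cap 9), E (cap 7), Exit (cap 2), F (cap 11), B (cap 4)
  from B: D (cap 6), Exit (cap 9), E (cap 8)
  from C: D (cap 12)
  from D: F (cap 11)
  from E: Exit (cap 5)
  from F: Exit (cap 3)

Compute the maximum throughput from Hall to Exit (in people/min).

Augment Hall→A→Exit: bottleneck 2, flow now 2.
Augment Hall→B→Exit: bottleneck 6, flow now 8.
Augment Hall→A→B→Exit: bottleneck 3, flow now 11.
Augment Hall→A→E→Exit: bottleneck 5, flow now 16.
Augment Hall→A→F→Exit: bottleneck 1, flow now 17.
No augmenting path remains; maximum flow = 17.
In the residual graph, reachable from Hall: {Hall}.
Min-cut edges: Hall→A (11), Hall→B (6); capacity 11 + 6 = 17.
This cut is saturated, so no flow can exceed 17.

17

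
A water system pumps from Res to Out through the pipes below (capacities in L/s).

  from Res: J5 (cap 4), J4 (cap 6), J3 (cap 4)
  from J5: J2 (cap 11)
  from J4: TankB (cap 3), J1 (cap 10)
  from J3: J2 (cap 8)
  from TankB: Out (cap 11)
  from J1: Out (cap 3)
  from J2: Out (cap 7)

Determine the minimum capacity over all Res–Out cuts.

13

Augment Res→J5→J2→Out: bottleneck 4, flow now 4.
Augment Res→J4→TankB→Out: bottleneck 3, flow now 7.
Augment Res→J4→J1→Out: bottleneck 3, flow now 10.
Augment Res→J3→J2→Out: bottleneck 3, flow now 13.
No augmenting path remains; maximum flow = 13.
By max-flow min-cut, the minimum cut capacity equals the max flow.
In the residual graph, reachable from Res: {Res, J5, J3, J2}.
Min-cut edges: Res→J4 (6), J2→Out (7); capacity 6 + 7 = 13.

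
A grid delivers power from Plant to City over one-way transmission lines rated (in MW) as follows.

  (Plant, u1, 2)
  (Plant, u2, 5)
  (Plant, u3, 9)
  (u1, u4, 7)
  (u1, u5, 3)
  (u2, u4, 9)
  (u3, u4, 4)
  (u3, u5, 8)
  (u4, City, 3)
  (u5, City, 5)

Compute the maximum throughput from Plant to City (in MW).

8

Augment Plant→u1→u4→City: bottleneck 2, flow now 2.
Augment Plant→u2→u4→City: bottleneck 1, flow now 3.
Augment Plant→u3→u5→City: bottleneck 5, flow now 8.
No augmenting path remains; maximum flow = 8.
In the residual graph, reachable from Plant: {Plant, u1, u2, u3, u4, u5}.
Min-cut edges: u4→City (3), u5→City (5); capacity 3 + 5 = 8.
This cut is saturated, so no flow can exceed 8.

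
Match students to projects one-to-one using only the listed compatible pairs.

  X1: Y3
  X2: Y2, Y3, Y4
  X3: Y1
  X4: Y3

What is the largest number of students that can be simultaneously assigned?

Unit-capacity flow: source→left, listed edges, right→sink; max matching = max flow.
Augmenting path X1→Y3 (+1); matched 1.
Augmenting path X2→Y2 (+1); matched 2.
Augmenting path X3→Y1 (+1); matched 3.
No augmenting path remains; maximum matching = 3.
König certificate: {X2, X3, Y3} is a vertex cover of size 3 (every listed pair touches it), so no matching can be larger.

3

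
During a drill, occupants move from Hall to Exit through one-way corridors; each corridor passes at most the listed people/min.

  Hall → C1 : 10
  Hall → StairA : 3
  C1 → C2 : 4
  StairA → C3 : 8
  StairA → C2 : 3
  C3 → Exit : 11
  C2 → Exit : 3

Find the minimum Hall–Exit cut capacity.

Augment Hall→C1→C2→Exit: bottleneck 3, flow now 3.
Augment Hall→StairA→C3→Exit: bottleneck 3, flow now 6.
No augmenting path remains; maximum flow = 6.
By max-flow min-cut, the minimum cut capacity equals the max flow.
In the residual graph, reachable from Hall: {Hall, C1, C2}.
Min-cut edges: Hall→StairA (3), C2→Exit (3); capacity 3 + 3 = 6.

6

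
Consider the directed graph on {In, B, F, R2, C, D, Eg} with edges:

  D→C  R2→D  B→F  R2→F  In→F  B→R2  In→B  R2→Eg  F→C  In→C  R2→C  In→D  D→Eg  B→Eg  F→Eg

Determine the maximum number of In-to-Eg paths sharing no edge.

3

Assign every edge capacity 1; by Menger, the answer equals the max flow.
Path In→B→Eg (+1); total 1.
Path In→F→Eg (+1); total 2.
Path In→D→Eg (+1); total 3.
No residual In→Eg path; max flow = 3.
Certifying cut of size 3: {In→B, In→D, In→F}.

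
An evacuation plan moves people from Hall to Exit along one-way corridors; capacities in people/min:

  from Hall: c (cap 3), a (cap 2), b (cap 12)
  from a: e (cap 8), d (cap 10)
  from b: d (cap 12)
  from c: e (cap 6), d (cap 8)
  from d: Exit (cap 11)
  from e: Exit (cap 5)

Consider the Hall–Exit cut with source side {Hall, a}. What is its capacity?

33

Edges leaving {Hall, a}: Hall→b (12), Hall→c (3), a→d (10), a→e (8).
Cut capacity = 12 + 3 + 10 + 8 = 33.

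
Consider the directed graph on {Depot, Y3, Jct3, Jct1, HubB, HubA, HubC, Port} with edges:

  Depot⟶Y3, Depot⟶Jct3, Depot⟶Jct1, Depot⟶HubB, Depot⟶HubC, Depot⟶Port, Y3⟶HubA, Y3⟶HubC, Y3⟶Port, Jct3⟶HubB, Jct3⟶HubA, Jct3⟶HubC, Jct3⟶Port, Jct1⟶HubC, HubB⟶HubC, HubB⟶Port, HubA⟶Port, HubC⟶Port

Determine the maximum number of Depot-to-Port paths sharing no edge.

Assign every edge capacity 1; by Menger, the answer equals the max flow.
Path Depot→Port (+1); total 1.
Path Depot→Y3→Port (+1); total 2.
Path Depot→Jct3→Port (+1); total 3.
Path Depot→HubB→Port (+1); total 4.
Path Depot→HubC→Port (+1); total 5.
No residual Depot→Port path; max flow = 5.
Certifying cut of size 5: {Depot→HubB, Depot→Jct3, Depot→Port, Depot→Y3, HubC→Port}.

5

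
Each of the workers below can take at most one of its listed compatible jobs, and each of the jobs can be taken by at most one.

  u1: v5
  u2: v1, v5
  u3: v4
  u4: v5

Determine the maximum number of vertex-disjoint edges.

3

Unit-capacity flow: source→left, listed edges, right→sink; max matching = max flow.
Augmenting path u1→v5 (+1); matched 1.
Augmenting path u2→v1 (+1); matched 2.
Augmenting path u3→v4 (+1); matched 3.
No augmenting path remains; maximum matching = 3.
König certificate: {u2, u3, v5} is a vertex cover of size 3 (every listed pair touches it), so no matching can be larger.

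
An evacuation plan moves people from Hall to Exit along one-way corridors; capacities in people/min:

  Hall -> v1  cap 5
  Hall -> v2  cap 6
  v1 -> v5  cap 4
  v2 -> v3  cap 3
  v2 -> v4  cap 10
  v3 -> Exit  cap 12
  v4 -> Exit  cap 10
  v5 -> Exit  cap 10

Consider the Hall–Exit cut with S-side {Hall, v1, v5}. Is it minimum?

No — its capacity is 16, but the minimum cut has capacity 10.

Given cut capacity: 6 + 10 = 16.
Augment Hall→v1→v5→Exit: bottleneck 4, flow now 4.
Augment Hall→v2→v3→Exit: bottleneck 3, flow now 7.
Augment Hall→v2→v4→Exit: bottleneck 3, flow now 10.
No augmenting path remains; maximum flow = 10.
In the residual graph, reachable from Hall: {Hall, v1}.
Min-cut edges: Hall→v2 (6), v1→v5 (4); capacity 6 + 4 = 10.
Cut capacity 16 exceeds the max flow 10, so it is not minimum.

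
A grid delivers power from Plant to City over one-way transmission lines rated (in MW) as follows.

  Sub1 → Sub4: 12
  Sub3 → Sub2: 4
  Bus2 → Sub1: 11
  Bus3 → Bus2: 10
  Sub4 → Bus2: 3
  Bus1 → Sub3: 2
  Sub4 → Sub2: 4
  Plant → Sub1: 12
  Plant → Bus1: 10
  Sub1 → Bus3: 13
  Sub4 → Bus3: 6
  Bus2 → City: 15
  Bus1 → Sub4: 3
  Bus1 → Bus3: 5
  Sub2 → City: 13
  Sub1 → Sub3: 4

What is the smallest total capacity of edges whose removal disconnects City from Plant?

Augment Plant→Sub1→Sub4→Sub2→City: bottleneck 4, flow now 4.
Augment Plant→Sub1→Sub4→Bus2→City: bottleneck 3, flow now 7.
Augment Plant→Sub1→Sub3→Sub2→City: bottleneck 4, flow now 11.
Augment Plant→Sub1→Bus3→Bus2→City: bottleneck 1, flow now 12.
Augment Plant→Bus1→Bus3→Bus2→City: bottleneck 5, flow now 17.
Augment Plant→Bus1→Sub4→Bus3→Bus2→City: bottleneck 3, flow now 20.
Augment Plant→Bus1→Sub3→Sub1→Bus3→Bus2→City: bottleneck 1, flow now 21. (uses reverse residual edge)
No augmenting path remains; maximum flow = 21.
By max-flow min-cut, the minimum cut capacity equals the max flow.
In the residual graph, reachable from Plant: {Plant, Sub1, Bus1, Sub4, Sub3, Bus3}.
Min-cut edges: Sub4→Sub2 (4), Sub4→Bus2 (3), Sub3→Sub2 (4), Bus3→Bus2 (10); capacity 4 + 3 + 4 + 10 = 21.

21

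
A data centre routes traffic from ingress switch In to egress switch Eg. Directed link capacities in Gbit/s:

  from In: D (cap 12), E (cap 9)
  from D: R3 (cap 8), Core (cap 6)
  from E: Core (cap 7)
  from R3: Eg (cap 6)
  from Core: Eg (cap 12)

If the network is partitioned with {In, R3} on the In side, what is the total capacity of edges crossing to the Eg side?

Edges leaving {In, R3}: In→D (12), In→E (9), R3→Eg (6).
Cut capacity = 12 + 9 + 6 = 27.

27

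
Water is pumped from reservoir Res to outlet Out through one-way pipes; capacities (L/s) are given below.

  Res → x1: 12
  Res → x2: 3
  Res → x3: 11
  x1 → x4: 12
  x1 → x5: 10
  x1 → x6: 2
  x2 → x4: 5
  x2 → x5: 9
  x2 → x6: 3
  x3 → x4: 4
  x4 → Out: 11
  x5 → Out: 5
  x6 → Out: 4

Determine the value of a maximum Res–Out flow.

Augment Res→x1→x4→Out: bottleneck 11, flow now 11.
Augment Res→x1→x5→Out: bottleneck 1, flow now 12.
Augment Res→x2→x5→Out: bottleneck 3, flow now 15.
Augment Res→x3→x4→x1→x5→Out: bottleneck 1, flow now 16. (uses reverse residual edge)
Augment Res→x3→x4→x1→x6→Out: bottleneck 2, flow now 18. (uses reverse residual edge)
Augment Res→x3→x4→x1→x5→x2→x6→Out: bottleneck 1, flow now 19. (uses reverse residual edge)
No augmenting path remains; maximum flow = 19.
In the residual graph, reachable from Res: {Res, x3}.
Min-cut edges: Res→x1 (12), Res→x2 (3), x3→x4 (4); capacity 12 + 3 + 4 = 19.
This cut is saturated, so no flow can exceed 19.

19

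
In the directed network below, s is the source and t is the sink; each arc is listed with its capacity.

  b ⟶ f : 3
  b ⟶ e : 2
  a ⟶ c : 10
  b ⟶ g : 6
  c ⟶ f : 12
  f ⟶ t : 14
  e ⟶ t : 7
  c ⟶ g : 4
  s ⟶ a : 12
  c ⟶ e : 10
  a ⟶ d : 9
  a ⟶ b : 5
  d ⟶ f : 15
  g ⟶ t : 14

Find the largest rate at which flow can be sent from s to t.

12

Augment s→a→b→e→t: bottleneck 2, flow now 2.
Augment s→a→b→f→t: bottleneck 3, flow now 5.
Augment s→a→c→e→t: bottleneck 5, flow now 10.
Augment s→a→c→f→t: bottleneck 2, flow now 12.
No augmenting path remains; maximum flow = 12.
In the residual graph, reachable from s: {s}.
Min-cut edges: s→a (12); capacity 12 = 12.
This cut is saturated, so no flow can exceed 12.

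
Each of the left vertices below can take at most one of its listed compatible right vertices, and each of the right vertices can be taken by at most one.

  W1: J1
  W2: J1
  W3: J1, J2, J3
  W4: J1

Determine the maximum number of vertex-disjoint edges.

2

Unit-capacity flow: source→left, listed edges, right→sink; max matching = max flow.
Augmenting path W1→J1 (+1); matched 1.
Augmenting path W3→J2 (+1); matched 2.
No augmenting path remains; maximum matching = 2.
König certificate: {W3, J1} is a vertex cover of size 2 (every listed pair touches it), so no matching can be larger.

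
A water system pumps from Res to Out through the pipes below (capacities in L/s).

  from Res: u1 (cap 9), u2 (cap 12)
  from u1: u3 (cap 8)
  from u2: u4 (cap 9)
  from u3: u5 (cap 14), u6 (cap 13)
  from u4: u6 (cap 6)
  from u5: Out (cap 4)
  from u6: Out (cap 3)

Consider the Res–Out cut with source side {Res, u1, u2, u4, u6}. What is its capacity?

Edges leaving {Res, u1, u2, u4, u6}: u1→u3 (8), u6→Out (3).
Cut capacity = 8 + 3 = 11.

11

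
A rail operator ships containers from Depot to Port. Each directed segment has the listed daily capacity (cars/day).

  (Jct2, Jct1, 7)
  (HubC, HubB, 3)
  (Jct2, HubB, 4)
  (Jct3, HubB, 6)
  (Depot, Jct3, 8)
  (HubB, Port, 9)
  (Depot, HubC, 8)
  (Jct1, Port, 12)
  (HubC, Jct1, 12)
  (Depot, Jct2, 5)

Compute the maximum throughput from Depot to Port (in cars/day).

Augment Depot→Jct3→HubB→Port: bottleneck 6, flow now 6.
Augment Depot→Jct2→Jct1→Port: bottleneck 5, flow now 11.
Augment Depot→HubC→Jct1→Port: bottleneck 7, flow now 18.
Augment Depot→HubC→HubB→Port: bottleneck 1, flow now 19.
No augmenting path remains; maximum flow = 19.
In the residual graph, reachable from Depot: {Depot, Jct3}.
Min-cut edges: Depot→Jct2 (5), Depot→HubC (8), Jct3→HubB (6); capacity 5 + 8 + 6 = 19.
This cut is saturated, so no flow can exceed 19.

19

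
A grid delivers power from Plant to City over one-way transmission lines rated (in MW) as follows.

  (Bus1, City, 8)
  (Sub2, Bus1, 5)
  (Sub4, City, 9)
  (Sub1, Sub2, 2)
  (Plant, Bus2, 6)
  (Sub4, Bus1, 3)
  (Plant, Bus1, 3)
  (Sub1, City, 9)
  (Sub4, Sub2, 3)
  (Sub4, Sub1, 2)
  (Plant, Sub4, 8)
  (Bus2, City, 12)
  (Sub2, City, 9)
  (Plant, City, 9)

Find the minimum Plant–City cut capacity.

26

Augment Plant→City: bottleneck 9, flow now 9.
Augment Plant→Sub4→City: bottleneck 8, flow now 17.
Augment Plant→Bus2→City: bottleneck 6, flow now 23.
Augment Plant→Bus1→City: bottleneck 3, flow now 26.
No augmenting path remains; maximum flow = 26.
By max-flow min-cut, the minimum cut capacity equals the max flow.
In the residual graph, reachable from Plant: {Plant}.
Min-cut edges: Plant→Sub4 (8), Plant→Bus2 (6), Plant→Bus1 (3), Plant→City (9); capacity 8 + 6 + 3 + 9 = 26.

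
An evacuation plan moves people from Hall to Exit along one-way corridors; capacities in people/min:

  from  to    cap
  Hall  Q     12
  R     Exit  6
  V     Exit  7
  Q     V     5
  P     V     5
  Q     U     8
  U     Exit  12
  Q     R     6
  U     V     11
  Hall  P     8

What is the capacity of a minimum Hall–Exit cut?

Augment Hall→P→V→Exit: bottleneck 5, flow now 5.
Augment Hall→Q→R→Exit: bottleneck 6, flow now 11.
Augment Hall→Q→U→Exit: bottleneck 6, flow now 17.
No augmenting path remains; maximum flow = 17.
By max-flow min-cut, the minimum cut capacity equals the max flow.
In the residual graph, reachable from Hall: {Hall, P}.
Min-cut edges: Hall→Q (12), P→V (5); capacity 12 + 5 = 17.

17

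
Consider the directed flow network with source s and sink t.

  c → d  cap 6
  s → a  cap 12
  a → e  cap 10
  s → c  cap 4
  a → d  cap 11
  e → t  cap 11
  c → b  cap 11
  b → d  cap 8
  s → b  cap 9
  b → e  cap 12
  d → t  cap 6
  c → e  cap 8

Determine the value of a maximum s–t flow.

Augment s→a→d→t: bottleneck 6, flow now 6.
Augment s→a→e→t: bottleneck 6, flow now 12.
Augment s→b→e→t: bottleneck 5, flow now 17.
No augmenting path remains; maximum flow = 17.
In the residual graph, reachable from s: {s, a, b, c, d, e}.
Min-cut edges: d→t (6), e→t (11); capacity 6 + 11 = 17.
This cut is saturated, so no flow can exceed 17.

17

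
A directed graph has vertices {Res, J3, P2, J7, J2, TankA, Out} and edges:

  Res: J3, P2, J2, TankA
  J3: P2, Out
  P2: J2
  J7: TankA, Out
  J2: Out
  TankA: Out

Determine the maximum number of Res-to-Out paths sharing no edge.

3

Assign every edge capacity 1; by Menger, the answer equals the max flow.
Path Res→J3→Out (+1); total 1.
Path Res→J2→Out (+1); total 2.
Path Res→TankA→Out (+1); total 3.
No residual Res→Out path; max flow = 3.
Certifying cut of size 3: {J2→Out, Res→J3, Res→TankA}.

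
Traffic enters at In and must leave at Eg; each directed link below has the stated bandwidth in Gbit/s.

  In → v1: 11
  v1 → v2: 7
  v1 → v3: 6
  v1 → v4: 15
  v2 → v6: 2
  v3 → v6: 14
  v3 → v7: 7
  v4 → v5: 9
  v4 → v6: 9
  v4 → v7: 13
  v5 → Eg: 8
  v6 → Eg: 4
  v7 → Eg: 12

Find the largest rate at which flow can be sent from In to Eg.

11

Augment In→v1→v2→v6→Eg: bottleneck 2, flow now 2.
Augment In→v1→v3→v6→Eg: bottleneck 2, flow now 4.
Augment In→v1→v3→v7→Eg: bottleneck 4, flow now 8.
Augment In→v1→v4→v5→Eg: bottleneck 3, flow now 11.
No augmenting path remains; maximum flow = 11.
In the residual graph, reachable from In: {In}.
Min-cut edges: In→v1 (11); capacity 11 = 11.
This cut is saturated, so no flow can exceed 11.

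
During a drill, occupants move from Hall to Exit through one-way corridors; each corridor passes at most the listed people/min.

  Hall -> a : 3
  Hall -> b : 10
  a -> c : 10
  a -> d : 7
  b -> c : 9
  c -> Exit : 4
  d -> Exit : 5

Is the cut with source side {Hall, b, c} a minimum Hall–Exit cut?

Yes — it is a minimum cut (capacity 7).

Given cut capacity: 3 + 4 = 7.
Augment Hall→a→c→Exit: bottleneck 3, flow now 3.
Augment Hall→b→c→Exit: bottleneck 1, flow now 4.
Augment Hall→b→c→a→d→Exit: bottleneck 3, flow now 7. (uses reverse residual edge)
No augmenting path remains; maximum flow = 7.
Cut capacity 7 equals the max flow, so it is a minimum cut.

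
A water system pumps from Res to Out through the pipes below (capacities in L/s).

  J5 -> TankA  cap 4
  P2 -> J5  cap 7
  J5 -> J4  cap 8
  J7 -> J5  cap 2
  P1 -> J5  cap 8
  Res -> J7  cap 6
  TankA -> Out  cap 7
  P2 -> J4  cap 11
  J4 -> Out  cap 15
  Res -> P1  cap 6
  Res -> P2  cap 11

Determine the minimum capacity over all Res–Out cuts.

Augment Res→P2→J4→Out: bottleneck 11, flow now 11.
Augment Res→J7→J5→J4→Out: bottleneck 2, flow now 13.
Augment Res→P1→J5→J4→Out: bottleneck 2, flow now 15.
Augment Res→P1→J5→TankA→Out: bottleneck 4, flow now 19.
No augmenting path remains; maximum flow = 19.
By max-flow min-cut, the minimum cut capacity equals the max flow.
In the residual graph, reachable from Res: {Res, J7}.
Min-cut edges: Res→P2 (11), Res→P1 (6), J7→J5 (2); capacity 11 + 6 + 2 = 19.

19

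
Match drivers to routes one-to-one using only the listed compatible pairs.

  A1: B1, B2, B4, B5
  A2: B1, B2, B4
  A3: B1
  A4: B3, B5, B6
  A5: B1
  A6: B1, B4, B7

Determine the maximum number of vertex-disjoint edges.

Unit-capacity flow: source→left, listed edges, right→sink; max matching = max flow.
Augmenting path A1→B1 (+1); matched 1.
Augmenting path A2→B2 (+1); matched 2.
Augmenting path A4→B3 (+1); matched 3.
Augmenting path A6→B4 (+1); matched 4.
Augmenting path A3→B1→A1→B5 (+1); matched 5.
No augmenting path remains; maximum matching = 5.
König certificate: {A1, A2, A4, A6, B1} is a vertex cover of size 5 (every listed pair touches it), so no matching can be larger.

5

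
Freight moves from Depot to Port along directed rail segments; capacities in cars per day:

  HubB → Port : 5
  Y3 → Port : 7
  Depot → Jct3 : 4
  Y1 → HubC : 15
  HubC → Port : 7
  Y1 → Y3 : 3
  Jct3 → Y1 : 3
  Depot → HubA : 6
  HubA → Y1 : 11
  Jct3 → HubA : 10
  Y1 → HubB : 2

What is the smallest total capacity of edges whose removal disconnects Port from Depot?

Augment Depot→Jct3→Y1→HubC→Port: bottleneck 3, flow now 3.
Augment Depot→HubA→Y1→HubC→Port: bottleneck 4, flow now 7.
Augment Depot→HubA→Y1→HubB→Port: bottleneck 2, flow now 9.
Augment Depot→Jct3→HubA→Y1→Y3→Port: bottleneck 1, flow now 10.
No augmenting path remains; maximum flow = 10.
By max-flow min-cut, the minimum cut capacity equals the max flow.
In the residual graph, reachable from Depot: {Depot}.
Min-cut edges: Depot→Jct3 (4), Depot→HubA (6); capacity 4 + 6 = 10.

10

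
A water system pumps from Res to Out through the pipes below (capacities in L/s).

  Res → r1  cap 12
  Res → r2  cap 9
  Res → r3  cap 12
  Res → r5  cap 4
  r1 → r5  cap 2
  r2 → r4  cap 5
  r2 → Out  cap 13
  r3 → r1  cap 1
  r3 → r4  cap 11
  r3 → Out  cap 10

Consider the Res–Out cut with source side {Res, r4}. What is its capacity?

37

Edges leaving {Res, r4}: Res→r1 (12), Res→r2 (9), Res→r3 (12), Res→r5 (4).
Cut capacity = 12 + 9 + 12 + 4 = 37.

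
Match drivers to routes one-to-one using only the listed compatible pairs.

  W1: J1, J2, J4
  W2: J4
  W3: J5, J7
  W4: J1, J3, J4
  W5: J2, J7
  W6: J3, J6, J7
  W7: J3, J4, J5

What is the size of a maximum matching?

7

Unit-capacity flow: source→left, listed edges, right→sink; max matching = max flow.
Augmenting path W1→J1 (+1); matched 1.
Augmenting path W2→J4 (+1); matched 2.
Augmenting path W3→J5 (+1); matched 3.
Augmenting path W4→J3 (+1); matched 4.
Augmenting path W5→J2 (+1); matched 5.
Augmenting path W6→J6 (+1); matched 6.
Augmenting path W7→J5→W3→J7 (+1); matched 7.
No augmenting path remains; maximum matching = 7.
König certificate: {W1, W2, W3, W4, W5, W6, W7} is a vertex cover of size 7 (every listed pair touches it), so no matching can be larger.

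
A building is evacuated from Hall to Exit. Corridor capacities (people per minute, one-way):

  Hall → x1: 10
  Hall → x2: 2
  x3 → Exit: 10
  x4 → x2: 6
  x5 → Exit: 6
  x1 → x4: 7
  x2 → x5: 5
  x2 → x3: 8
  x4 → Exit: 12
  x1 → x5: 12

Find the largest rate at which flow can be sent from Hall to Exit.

Augment Hall→x1→x4→Exit: bottleneck 7, flow now 7.
Augment Hall→x1→x5→Exit: bottleneck 3, flow now 10.
Augment Hall→x2→x3→Exit: bottleneck 2, flow now 12.
No augmenting path remains; maximum flow = 12.
In the residual graph, reachable from Hall: {Hall}.
Min-cut edges: Hall→x1 (10), Hall→x2 (2); capacity 10 + 2 = 12.
This cut is saturated, so no flow can exceed 12.

12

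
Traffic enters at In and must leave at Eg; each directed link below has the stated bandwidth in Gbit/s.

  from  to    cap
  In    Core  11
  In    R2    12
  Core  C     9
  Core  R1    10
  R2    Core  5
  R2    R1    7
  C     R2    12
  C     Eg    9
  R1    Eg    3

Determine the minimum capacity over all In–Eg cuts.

12

Augment In→Core→C→Eg: bottleneck 9, flow now 9.
Augment In→Core→R1→Eg: bottleneck 2, flow now 11.
Augment In→R2→R1→Eg: bottleneck 1, flow now 12.
No augmenting path remains; maximum flow = 12.
By max-flow min-cut, the minimum cut capacity equals the max flow.
In the residual graph, reachable from In: {In, Core, R2, R1}.
Min-cut edges: Core→C (9), R1→Eg (3); capacity 9 + 3 = 12.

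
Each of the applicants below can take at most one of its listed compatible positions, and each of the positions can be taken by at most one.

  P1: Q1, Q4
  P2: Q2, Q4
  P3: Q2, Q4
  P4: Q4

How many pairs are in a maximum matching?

3

Unit-capacity flow: source→left, listed edges, right→sink; max matching = max flow.
Augmenting path P1→Q1 (+1); matched 1.
Augmenting path P2→Q2 (+1); matched 2.
Augmenting path P3→Q4 (+1); matched 3.
No augmenting path remains; maximum matching = 3.
König certificate: {P1, Q2, Q4} is a vertex cover of size 3 (every listed pair touches it), so no matching can be larger.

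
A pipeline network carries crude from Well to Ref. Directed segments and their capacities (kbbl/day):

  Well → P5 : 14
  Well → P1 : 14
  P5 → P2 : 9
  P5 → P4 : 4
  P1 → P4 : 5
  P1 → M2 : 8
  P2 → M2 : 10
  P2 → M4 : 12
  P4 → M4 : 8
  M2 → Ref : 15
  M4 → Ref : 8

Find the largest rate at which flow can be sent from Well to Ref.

23

Augment Well→P1→M2→Ref: bottleneck 8, flow now 8.
Augment Well→P5→P2→M2→Ref: bottleneck 7, flow now 15.
Augment Well→P5→P2→M4→Ref: bottleneck 2, flow now 17.
Augment Well→P5→P4→M4→Ref: bottleneck 4, flow now 21.
Augment Well→P1→P4→M4→Ref: bottleneck 2, flow now 23.
No augmenting path remains; maximum flow = 23.
In the residual graph, reachable from Well: {Well, P5, P1, P2, P4, M2, M4}.
Min-cut edges: M2→Ref (15), M4→Ref (8); capacity 15 + 8 = 23.
This cut is saturated, so no flow can exceed 23.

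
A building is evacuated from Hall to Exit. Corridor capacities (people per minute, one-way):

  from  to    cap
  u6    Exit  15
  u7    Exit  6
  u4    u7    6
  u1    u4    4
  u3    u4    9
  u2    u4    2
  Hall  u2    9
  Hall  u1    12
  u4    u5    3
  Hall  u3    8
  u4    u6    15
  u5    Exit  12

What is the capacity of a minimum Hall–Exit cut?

Augment Hall→u1→u4→u5→Exit: bottleneck 3, flow now 3.
Augment Hall→u1→u4→u6→Exit: bottleneck 1, flow now 4.
Augment Hall→u2→u4→u6→Exit: bottleneck 2, flow now 6.
Augment Hall→u3→u4→u6→Exit: bottleneck 8, flow now 14.
No augmenting path remains; maximum flow = 14.
By max-flow min-cut, the minimum cut capacity equals the max flow.
In the residual graph, reachable from Hall: {Hall, u1, u2}.
Min-cut edges: Hall→u3 (8), u1→u4 (4), u2→u4 (2); capacity 8 + 4 + 2 = 14.

14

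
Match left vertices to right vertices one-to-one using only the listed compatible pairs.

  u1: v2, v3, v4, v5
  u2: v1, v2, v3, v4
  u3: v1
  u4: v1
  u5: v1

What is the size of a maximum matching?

3

Unit-capacity flow: source→left, listed edges, right→sink; max matching = max flow.
Augmenting path u1→v2 (+1); matched 1.
Augmenting path u2→v1 (+1); matched 2.
Augmenting path u3→v1→u2→v3 (+1); matched 3.
No augmenting path remains; maximum matching = 3.
König certificate: {u1, u2, v1} is a vertex cover of size 3 (every listed pair touches it), so no matching can be larger.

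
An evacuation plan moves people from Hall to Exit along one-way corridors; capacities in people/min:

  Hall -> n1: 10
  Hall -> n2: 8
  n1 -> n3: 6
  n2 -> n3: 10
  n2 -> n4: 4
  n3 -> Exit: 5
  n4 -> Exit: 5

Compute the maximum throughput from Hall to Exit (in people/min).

9

Augment Hall→n1→n3→Exit: bottleneck 5, flow now 5.
Augment Hall→n2→n4→Exit: bottleneck 4, flow now 9.
No augmenting path remains; maximum flow = 9.
In the residual graph, reachable from Hall: {Hall, n1, n2, n3}.
Min-cut edges: n2→n4 (4), n3→Exit (5); capacity 4 + 5 = 9.
This cut is saturated, so no flow can exceed 9.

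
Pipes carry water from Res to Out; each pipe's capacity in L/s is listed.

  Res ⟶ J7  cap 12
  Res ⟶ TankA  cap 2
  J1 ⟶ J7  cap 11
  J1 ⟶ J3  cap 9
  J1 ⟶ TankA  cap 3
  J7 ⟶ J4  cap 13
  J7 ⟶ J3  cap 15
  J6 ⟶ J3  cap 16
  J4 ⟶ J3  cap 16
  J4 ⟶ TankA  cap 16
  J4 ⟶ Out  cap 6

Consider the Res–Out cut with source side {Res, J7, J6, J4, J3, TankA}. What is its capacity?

Edges leaving {Res, J7, J6, J4, J3, TankA}: J4→Out (6).
Cut capacity = 6 = 6.

6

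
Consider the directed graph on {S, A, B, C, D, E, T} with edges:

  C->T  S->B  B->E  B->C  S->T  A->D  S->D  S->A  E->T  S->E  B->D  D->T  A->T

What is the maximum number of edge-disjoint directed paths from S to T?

5

Assign every edge capacity 1; by Menger, the answer equals the max flow.
Path S→T (+1); total 1.
Path S→A→T (+1); total 2.
Path S→D→T (+1); total 3.
Path S→E→T (+1); total 4.
Path S→B→C→T (+1); total 5.
No residual S→T path; max flow = 5.
Certifying cut of size 5: {S→A, S→B, S→D, S→E, S→T}.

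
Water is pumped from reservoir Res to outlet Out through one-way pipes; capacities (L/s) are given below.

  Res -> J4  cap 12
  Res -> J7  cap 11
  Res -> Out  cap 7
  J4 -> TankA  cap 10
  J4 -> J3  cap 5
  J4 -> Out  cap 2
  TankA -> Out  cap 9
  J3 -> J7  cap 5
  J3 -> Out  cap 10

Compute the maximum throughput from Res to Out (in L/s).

19

Augment Res→Out: bottleneck 7, flow now 7.
Augment Res→J4→Out: bottleneck 2, flow now 9.
Augment Res→J4→TankA→Out: bottleneck 9, flow now 18.
Augment Res→J4→J3→Out: bottleneck 1, flow now 19.
No augmenting path remains; maximum flow = 19.
In the residual graph, reachable from Res: {Res, J7}.
Min-cut edges: Res→J4 (12), Res→Out (7); capacity 12 + 7 = 19.
This cut is saturated, so no flow can exceed 19.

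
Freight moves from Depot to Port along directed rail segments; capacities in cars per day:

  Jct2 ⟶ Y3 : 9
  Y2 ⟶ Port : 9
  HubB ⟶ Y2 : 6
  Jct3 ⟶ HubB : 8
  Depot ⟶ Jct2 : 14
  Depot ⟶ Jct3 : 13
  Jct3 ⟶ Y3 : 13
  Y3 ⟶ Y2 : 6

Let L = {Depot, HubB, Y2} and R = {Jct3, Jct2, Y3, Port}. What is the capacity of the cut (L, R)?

36

Edges leaving {Depot, HubB, Y2}: Depot→Jct3 (13), Depot→Jct2 (14), Y2→Port (9).
Cut capacity = 13 + 14 + 9 = 36.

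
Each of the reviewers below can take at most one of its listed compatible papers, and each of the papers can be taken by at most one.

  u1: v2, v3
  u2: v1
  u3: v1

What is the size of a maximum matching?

Unit-capacity flow: source→left, listed edges, right→sink; max matching = max flow.
Augmenting path u1→v2 (+1); matched 1.
Augmenting path u2→v1 (+1); matched 2.
No augmenting path remains; maximum matching = 2.
König certificate: {u1, v1} is a vertex cover of size 2 (every listed pair touches it), so no matching can be larger.

2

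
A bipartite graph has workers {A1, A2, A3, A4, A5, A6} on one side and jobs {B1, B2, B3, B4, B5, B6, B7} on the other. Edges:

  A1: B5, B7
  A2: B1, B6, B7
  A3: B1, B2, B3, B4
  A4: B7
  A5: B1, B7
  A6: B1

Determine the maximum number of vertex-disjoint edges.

Unit-capacity flow: source→left, listed edges, right→sink; max matching = max flow.
Augmenting path A1→B5 (+1); matched 1.
Augmenting path A2→B1 (+1); matched 2.
Augmenting path A3→B2 (+1); matched 3.
Augmenting path A4→B7 (+1); matched 4.
Augmenting path A5→B1→A2→B6 (+1); matched 5.
No augmenting path remains; maximum matching = 5.
König certificate: {A1, A2, A3, B1, B7} is a vertex cover of size 5 (every listed pair touches it), so no matching can be larger.

5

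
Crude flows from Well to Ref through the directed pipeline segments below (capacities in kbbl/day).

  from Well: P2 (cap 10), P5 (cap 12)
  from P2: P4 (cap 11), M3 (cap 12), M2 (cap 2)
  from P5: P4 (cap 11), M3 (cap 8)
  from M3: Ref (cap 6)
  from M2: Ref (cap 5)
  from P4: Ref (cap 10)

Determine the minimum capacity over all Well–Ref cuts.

Augment Well→P2→M3→Ref: bottleneck 6, flow now 6.
Augment Well→P2→M2→Ref: bottleneck 2, flow now 8.
Augment Well→P2→P4→Ref: bottleneck 2, flow now 10.
Augment Well→P5→P4→Ref: bottleneck 8, flow now 18.
No augmenting path remains; maximum flow = 18.
By max-flow min-cut, the minimum cut capacity equals the max flow.
In the residual graph, reachable from Well: {Well, P2, P5, M3, P4}.
Min-cut edges: P2→M2 (2), M3→Ref (6), P4→Ref (10); capacity 2 + 6 + 10 = 18.

18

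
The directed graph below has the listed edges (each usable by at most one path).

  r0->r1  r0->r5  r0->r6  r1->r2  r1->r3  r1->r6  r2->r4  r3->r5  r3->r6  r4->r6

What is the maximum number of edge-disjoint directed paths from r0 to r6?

Assign every edge capacity 1; by Menger, the answer equals the max flow.
Path r0→r6 (+1); total 1.
Path r0→r1→r6 (+1); total 2.
No residual r0→r6 path; max flow = 2.
Certifying cut of size 2: {r0→r1, r0→r6}.

2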